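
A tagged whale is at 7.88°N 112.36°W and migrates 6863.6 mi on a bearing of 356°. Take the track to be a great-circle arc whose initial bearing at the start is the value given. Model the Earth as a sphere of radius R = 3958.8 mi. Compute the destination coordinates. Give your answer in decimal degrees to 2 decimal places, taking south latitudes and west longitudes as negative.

latitude 72.33°, longitude 80.75°

Angular distance δ = d/R = 6863.6 / 3958.8 = 1.733758 rad.
Start latitude φ₁ = 0.137532 rad; initial bearing θ = 6.213372 rad.
Destination latitude: φ₂ = arcsin( sin φ₁ cos δ + cos φ₁ sin δ cos θ ) = arcsin(0.952810) = 72.33°.
For the longitude increment, Δλ = atan2( sin θ sin δ cos φ₁, cos δ − sin φ₁ sin φ₂ ) = atan2(-0.068182, -0.292870) = -166.89°.
λ₂ = -112.36° + -166.89° = -279.25°, normalized to (−180°, 180°] → 80.75°.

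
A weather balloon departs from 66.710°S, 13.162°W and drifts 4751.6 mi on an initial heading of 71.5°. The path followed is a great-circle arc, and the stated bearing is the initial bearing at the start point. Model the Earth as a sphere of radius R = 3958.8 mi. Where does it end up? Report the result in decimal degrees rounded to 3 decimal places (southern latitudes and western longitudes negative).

Angular distance δ = d/R = 4751.6 / 3958.8 = 1.200263 rad.
Start latitude φ₁ = -1.164309 rad; initial bearing θ = 1.247910 rad.
Applying the spherical law of cosines for sides, sin φ₂ = sin φ₁ cos δ + cos φ₁ sin δ cos θ = -0.215663, so φ₂ = -12.454°.
Then Δλ = atan2(0.349507, 0.164023) = 1.132010 rad, from sin θ sin δ cos φ₁ over cos δ − sin φ₁ sin φ₂.
Hence λ₂ = -13.162° + 64.859° = 51.697°.

latitude -12.454°, longitude 51.697°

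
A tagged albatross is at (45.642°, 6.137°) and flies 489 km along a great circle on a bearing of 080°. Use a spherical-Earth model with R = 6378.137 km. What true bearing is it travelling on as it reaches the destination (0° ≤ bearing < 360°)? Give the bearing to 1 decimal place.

final bearing 84.5°

δ = 489/6378.137 = 0.076668 rad (4.3928°).
With φ₁ = 45.642° = 0.796603 rad and θ = 80° = 1.396263 rad:
Applying the spherical law of cosines for sides, sin φ₂ = sin φ₁ cos δ + cos φ₁ sin δ cos θ = 0.722184, so φ₂ = 46.235°.
For the longitude increment, Δλ = atan2( sin θ sin δ cos φ₁, cos δ − sin φ₁ sin φ₂ ) = atan2(0.052736, 0.480712) = 6.261°.
λ₂ = 6.137° + 6.261° = 12.398°.
The forward bearing on arrival equals the back-azimuth from the destination plus 180°.
Back-azimuth from P₂ (46.2°, 12.4°) to P₁ (45.6°, 6.1°), with Δλ' = λ₁ − λ₂ = -6.3°: atan2( sin Δλ' cos φ₁ , cos φ₂ sin φ₁ − sin φ₂ cos φ₁ cos Δλ' ) = 264.5°.
Final bearing = (264.5° + 180°) mod 360° = 84.5°.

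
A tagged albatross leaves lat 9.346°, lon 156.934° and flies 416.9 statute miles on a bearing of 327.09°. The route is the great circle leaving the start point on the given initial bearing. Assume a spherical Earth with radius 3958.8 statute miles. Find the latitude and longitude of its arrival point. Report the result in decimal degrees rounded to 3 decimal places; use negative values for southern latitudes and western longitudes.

Central angle δ = d/R = 0.105310 rad.
With φ₁ = 9.346° = 0.163118 rad and θ = 327.09° = 5.708797 rad:
Applying the spherical law of cosines for sides, sin φ₂ = sin φ₁ cos δ + cos φ₁ sin δ cos θ = 0.248572, so φ₂ = 14.393°.
Then Δλ = atan2(-0.056353, 0.954093) = -0.058996 rad, from sin θ sin δ cos φ₁ over cos δ − sin φ₁ sin φ₂.
λ₂ = λ₁ + Δλ = 153.554°.

latitude 14.393°, longitude 153.554°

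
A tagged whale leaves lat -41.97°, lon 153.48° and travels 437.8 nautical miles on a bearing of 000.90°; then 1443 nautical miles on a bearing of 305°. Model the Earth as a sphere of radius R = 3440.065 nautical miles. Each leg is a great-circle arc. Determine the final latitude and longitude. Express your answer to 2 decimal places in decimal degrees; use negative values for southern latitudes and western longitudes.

Apply the spherical direct solution leg by leg, carrying full precision between legs.
Leg 1: from (-41.97°, 153.48°), δ = 437.8/3440.065 = 0.127265 rad, θ = 0.9° → φ = -34.68°, λ = 153.62°.
Leg 2: from (-34.68°, 153.62°), δ = 1443/3440.065 = 0.419469 rad, θ = 305° → φ = -19.12°, λ = 132.94°.

latitude -19.12°, longitude 132.94°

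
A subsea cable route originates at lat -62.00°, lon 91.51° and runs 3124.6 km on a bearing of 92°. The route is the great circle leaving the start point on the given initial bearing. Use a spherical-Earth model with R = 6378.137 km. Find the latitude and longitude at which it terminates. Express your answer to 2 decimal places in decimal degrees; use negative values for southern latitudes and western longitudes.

δ = 3124.6/6378.137 = 0.489892 rad (28.0688°).
Converting: φ₁ = -1.082104 rad, θ = 1.605703 rad.
Applying the spherical law of cosines for sides, sin φ₂ = sin φ₁ cos δ + cos φ₁ sin δ cos θ = -0.786808, so φ₂ = -51.89°.
Δλ = atan2( sin θ sin δ cos φ₁ , cos δ − sin φ₁ sin φ₂ ) = atan2(0.220766, 0.187674) = 0.866244 rad = 49.63°.
Hence λ₂ = 91.51° + 49.63° = 141.14°.

latitude -51.89°, longitude 141.14°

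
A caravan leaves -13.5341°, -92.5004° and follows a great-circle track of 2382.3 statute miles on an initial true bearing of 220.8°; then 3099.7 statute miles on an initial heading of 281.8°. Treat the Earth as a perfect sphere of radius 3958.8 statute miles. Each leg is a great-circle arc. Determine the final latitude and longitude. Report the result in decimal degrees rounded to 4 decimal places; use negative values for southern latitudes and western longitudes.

latitude -18.5239°, longitude -167.0526°

Apply the spherical direct solution leg by leg, carrying full precision between legs.
Leg 1: from (-13.5341°, -92.5004°), δ = 2382.3/3958.8 = 0.601773 rad, θ = 220.8° → φ = -37.5571°, λ = -120.3150°.
Leg 2: from (-37.5571°, -120.3150°), δ = 3099.7/3958.8 = 0.782990 rad, θ = 281.8° → φ = -18.5239°, λ = -167.0526°.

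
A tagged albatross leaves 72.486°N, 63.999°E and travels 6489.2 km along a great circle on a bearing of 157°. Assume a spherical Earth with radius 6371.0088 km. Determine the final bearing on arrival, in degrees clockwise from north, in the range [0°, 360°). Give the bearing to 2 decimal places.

final bearing 173.00°

The arc subtends δ = 6489.2/6371.0088 = 1.018551 rad at the centre.
Start latitude φ₁ = 1.265119 rad; initial bearing θ = 2.740167 rad.
Applying the spherical law of cosines for sides, sin φ₂ = sin φ₁ cos δ + cos φ₁ sin δ cos θ = 0.264444, so φ₂ = 15.334°.
Then Δλ = atan2(0.100107, 0.272414) = 0.352162 rad, from sin θ sin δ cos φ₁ over cos δ − sin φ₁ sin φ₂.
λ₂ = λ₁ + Δλ = 84.176°.
The forward bearing on arrival equals the back-azimuth from the destination plus 180°.
Back-azimuth from P₂ (15.33°, 84.18°) to P₁ (72.49°, 64.00°), with Δλ' = λ₁ − λ₂ = -20.18°: atan2( sin Δλ' cos φ₁ , cos φ₂ sin φ₁ − sin φ₂ cos φ₁ cos Δλ' ) = 353.00°.
Final bearing = (353.00° + 180°) mod 360° = 173.00°.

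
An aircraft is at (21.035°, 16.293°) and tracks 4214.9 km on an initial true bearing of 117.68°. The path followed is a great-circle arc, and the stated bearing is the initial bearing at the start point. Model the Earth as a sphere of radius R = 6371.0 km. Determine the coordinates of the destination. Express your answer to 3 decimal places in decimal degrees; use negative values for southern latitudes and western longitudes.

latitude 0.965°, longitude 49.258°

δ = 4214.9/6371 = 0.661576 rad (37.9055°).
Start latitude φ₁ = 0.367130 rad; initial bearing θ = 2.053903 rad.
Applying the spherical law of cosines for sides, sin φ₂ = sin φ₁ cos δ + cos φ₁ sin δ cos θ = 0.016838, so φ₂ = 0.965°.
For the longitude increment, Δλ = atan2( sin θ sin δ cos φ₁, cos δ − sin φ₁ sin φ₂ ) = atan2(0.507796, 0.782981) = 32.965°.
λ₂ = λ₁ + Δλ = 49.258°.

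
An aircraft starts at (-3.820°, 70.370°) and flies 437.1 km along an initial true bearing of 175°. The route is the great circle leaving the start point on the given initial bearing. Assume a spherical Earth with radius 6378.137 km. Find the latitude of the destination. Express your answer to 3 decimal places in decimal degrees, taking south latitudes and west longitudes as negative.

δ = 437.1/6378.137 = 0.068531 rad (3.9265°).
Converting: φ₁ = -0.066672 rad, θ = 3.054326 rad.
sin φ₂ = sin φ₁ cos δ + cos φ₁ sin δ cos θ = (-0.066622)(0.997653) + (0.997778)(0.068477)(-0.996195) = -0.134531
φ₂ = asin(-0.134531) = -0.134940 rad = -7.732°.
For the longitude increment, Δλ = atan2( sin θ sin δ cos φ₁, cos δ − sin φ₁ sin φ₂ ) = atan2(0.005955, 0.988690) = 0.345°.
λ₂ = 70.370° + 0.345° = 70.715°.

latitude -7.732°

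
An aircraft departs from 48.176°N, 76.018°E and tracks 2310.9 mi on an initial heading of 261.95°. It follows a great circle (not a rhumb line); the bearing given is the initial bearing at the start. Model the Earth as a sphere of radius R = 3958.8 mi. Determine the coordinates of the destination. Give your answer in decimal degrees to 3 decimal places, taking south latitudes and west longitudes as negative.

latitude 34.773°, longitude 34.385°

Central angle δ = d/R = 0.583737 rad.
Start latitude φ₁ = 0.840830 rad; initial bearing θ = 4.571890 rad.
Applying the spherical law of cosines for sides, sin φ₂ = sin φ₁ cos δ + cos φ₁ sin δ cos θ = 0.570331, so φ₂ = 34.773°.
For the longitude increment, Δλ = atan2( sin θ sin δ cos φ₁, cos δ − sin φ₁ sin φ₂ ) = atan2(-0.363907, 0.409400) = -41.633°.
Hence λ₂ = 76.018° + -41.633° = 34.385°.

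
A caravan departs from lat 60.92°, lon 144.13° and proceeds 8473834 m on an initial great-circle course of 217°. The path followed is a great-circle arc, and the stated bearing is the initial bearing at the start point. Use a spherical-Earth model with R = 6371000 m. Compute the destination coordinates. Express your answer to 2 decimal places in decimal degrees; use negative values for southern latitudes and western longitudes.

Angular distance δ = d/R = 8473834 / 6371000 = 1.330063 rad.
Start latitude φ₁ = 1.063255 rad; initial bearing θ = 3.787364 rad.
sin φ₂ = sin φ₁ cos δ + cos φ₁ sin δ cos θ = (0.873942)(0.238414) + (0.486030)(0.971163)(-0.798636) = -0.168607
φ₂ = asin(-0.168607) = -0.169417 rad = -9.71°.
Δλ = atan2( sin θ sin δ cos φ₁ , cos δ − sin φ₁ sin φ₂ ) = atan2(-0.284066, 0.385768) = -0.634717 rad = -36.37°.
Hence λ₂ = 144.13° + -36.37° = 107.76°.

latitude -9.71°, longitude 107.76°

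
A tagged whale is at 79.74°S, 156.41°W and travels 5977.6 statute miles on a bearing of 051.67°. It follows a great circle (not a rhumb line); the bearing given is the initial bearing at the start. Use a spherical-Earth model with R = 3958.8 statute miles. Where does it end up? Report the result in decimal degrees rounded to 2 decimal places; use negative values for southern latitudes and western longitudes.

The arc subtends δ = 5977.6/3958.8 = 1.509953 rad at the centre.
Converting: φ₁ = -1.391726 rad, θ = 0.901812 rad.
Destination latitude: φ₂ = arcsin( sin φ₁ cos δ + cos φ₁ sin δ cos θ ) = arcsin(0.050427) = 2.89°.
For the longitude increment, Δλ = atan2( sin θ sin δ cos φ₁, cos δ − sin φ₁ sin φ₂ ) = atan2(0.139464, 0.110427) = 51.63°.
λ₂ = λ₁ + Δλ = -104.78°.

latitude 2.89°, longitude -104.78°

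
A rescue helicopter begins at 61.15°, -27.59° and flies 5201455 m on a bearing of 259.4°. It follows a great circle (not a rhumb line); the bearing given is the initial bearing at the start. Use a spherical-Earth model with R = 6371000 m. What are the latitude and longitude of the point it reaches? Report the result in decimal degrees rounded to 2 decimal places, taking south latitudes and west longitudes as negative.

latitude 32.35°, longitude -85.57°

The arc subtends δ = 5201455/6371000 = 0.816427 rad at the centre.
Start latitude φ₁ = 1.067269 rad; initial bearing θ = 4.527384 rad.
Destination latitude: φ₂ = arcsin( sin φ₁ cos δ + cos φ₁ sin δ cos θ ) = arcsin(0.535153) = 32.35°.
Δλ = atan2( sin θ sin δ cos φ₁ , cos δ − sin φ₁ sin φ₂ ) = atan2(-0.345613, 0.216097) = -1.012012 rad = -57.98°.
Hence λ₂ = -27.59° + -57.98° = -85.57°.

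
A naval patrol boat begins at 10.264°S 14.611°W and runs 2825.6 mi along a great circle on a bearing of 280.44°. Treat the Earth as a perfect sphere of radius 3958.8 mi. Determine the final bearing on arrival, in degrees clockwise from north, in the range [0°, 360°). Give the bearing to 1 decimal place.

Central angle δ = d/R = 0.713752 rad.
Start latitude φ₁ = -0.179141 rad; initial bearing θ = 4.894601 rad.
Destination latitude: φ₂ = arcsin( sin φ₁ cos δ + cos φ₁ sin δ cos θ ) = arcsin(-0.017959) = -1.029°.
Then Δλ = atan2(-0.633533, 0.752711) = -0.699637 rad, from sin θ sin δ cos φ₁ over cos δ − sin φ₁ sin φ₂.
Hence λ₂ = -14.611° + -40.086° = -54.697°.
The forward bearing on arrival equals the back-azimuth from the destination plus 180°.
Back-azimuth from P₂ (-1.0°, -54.7°) to P₁ (-10.3°, -14.6°), with Δλ' = λ₁ − λ₂ = 40.1°: atan2( sin Δλ' cos φ₁ , cos φ₂ sin φ₁ − sin φ₂ cos φ₁ cos Δλ' ) = 104.6°.
Final bearing = (104.6° + 180°) mod 360° = 284.6°.

final bearing 284.6°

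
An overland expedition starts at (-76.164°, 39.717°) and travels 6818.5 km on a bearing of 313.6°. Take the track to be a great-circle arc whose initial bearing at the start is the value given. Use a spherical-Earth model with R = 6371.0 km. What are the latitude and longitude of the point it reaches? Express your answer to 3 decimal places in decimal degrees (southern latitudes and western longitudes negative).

latitude -18.742°, longitude -2.420°

δ = 6818.5/6371 = 1.070240 rad (61.3202°).
With φ₁ = -76.164° = -1.329313 rad and θ = 313.6° = 5.473353 rad:
Applying the spherical law of cosines for sides, sin φ₂ = sin φ₁ cos δ + cos φ₁ sin δ cos θ = -0.321303, so φ₂ = -18.742°.
Then Δλ = atan2(-0.151934, 0.167933) = -0.735423 rad, from sin θ sin δ cos φ₁ over cos δ − sin φ₁ sin φ₂.
λ₂ = 39.717° + -42.137° = -2.420°.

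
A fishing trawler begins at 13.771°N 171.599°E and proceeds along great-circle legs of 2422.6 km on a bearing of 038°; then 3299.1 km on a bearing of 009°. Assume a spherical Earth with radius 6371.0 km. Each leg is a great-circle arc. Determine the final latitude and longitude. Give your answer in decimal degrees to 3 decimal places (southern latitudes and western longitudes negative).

latitude 59.410°, longitude -164.296°

Apply the spherical direct solution leg by leg, carrying full precision between legs.
Leg 1: from (13.771°, 171.599°), δ = 2422.6/6371 = 0.380254 rad, θ = 38° → φ = 30.338°, λ = -173.048°.
Leg 2: from (30.338°, -173.048°), δ = 3299.1/6371 = 0.517831 rad, θ = 9° → φ = 59.410°, λ = -164.296°.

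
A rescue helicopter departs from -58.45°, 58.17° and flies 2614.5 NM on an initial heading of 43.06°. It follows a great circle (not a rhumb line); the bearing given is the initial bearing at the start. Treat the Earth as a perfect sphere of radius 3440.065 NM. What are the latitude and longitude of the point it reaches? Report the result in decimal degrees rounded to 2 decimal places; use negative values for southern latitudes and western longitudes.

δ = 2614.5/3440.065 = 0.760015 rad (43.5456°).
Start latitude φ₁ = -1.020145 rad; initial bearing θ = 0.751539 rad.
Destination latitude: φ₂ = arcsin( sin φ₁ cos δ + cos φ₁ sin δ cos θ ) = arcsin(-0.354305) = -20.75°.
Then Δλ = atan2(0.246122, 0.422893) = 0.527076 rad, from sin θ sin δ cos φ₁ over cos δ − sin φ₁ sin φ₂.
λ₂ = 58.17° + 30.20° = 88.37°.

latitude -20.75°, longitude 88.37°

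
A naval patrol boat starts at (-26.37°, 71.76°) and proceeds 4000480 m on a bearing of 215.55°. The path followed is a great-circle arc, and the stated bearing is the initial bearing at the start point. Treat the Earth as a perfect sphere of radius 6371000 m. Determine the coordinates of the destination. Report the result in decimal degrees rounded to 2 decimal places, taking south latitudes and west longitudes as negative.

δ = 4000480/6371000 = 0.627920 rad (35.9772°).
Start latitude φ₁ = -0.460243 rad; initial bearing θ = 3.762057 rad.
Destination latitude: φ₂ = arcsin( sin φ₁ cos δ + cos φ₁ sin δ cos θ ) = arcsin(-0.787672) = -51.97°.
Δλ = atan2( sin θ sin δ cos φ₁ , cos δ − sin φ₁ sin φ₂ ) = atan2(-0.306018, 0.459394) = -0.587633 rad = -33.67°.
λ₂ = 71.76° + -33.67° = 38.09°.

latitude -51.97°, longitude 38.09°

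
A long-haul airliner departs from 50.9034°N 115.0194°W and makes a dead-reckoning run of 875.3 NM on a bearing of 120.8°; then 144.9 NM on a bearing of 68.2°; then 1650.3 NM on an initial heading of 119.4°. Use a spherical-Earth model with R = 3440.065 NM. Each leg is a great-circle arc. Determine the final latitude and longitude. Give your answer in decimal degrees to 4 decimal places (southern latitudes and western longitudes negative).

Apply the spherical direct solution leg by leg, carrying full precision between legs.
Leg 1: from (50.9034°, -115.0194°), δ = 875.3/3440.065 = 0.254443 rad, θ = 120.8° → φ = 42.0531°, λ = -98.0910°.
Leg 2: from (42.0531°, -98.0910°), δ = 144.9/3440.065 = 0.042121 rad, θ = 68.2° → φ = 42.9090°, λ = -95.0311°.
Leg 3: from (42.9090°, -95.0311°), δ = 1650.3/3440.065 = 0.479729 rad, θ = 119.4° → φ = 25.9785°, λ = -68.4609°.

latitude 25.9785°, longitude -68.4609°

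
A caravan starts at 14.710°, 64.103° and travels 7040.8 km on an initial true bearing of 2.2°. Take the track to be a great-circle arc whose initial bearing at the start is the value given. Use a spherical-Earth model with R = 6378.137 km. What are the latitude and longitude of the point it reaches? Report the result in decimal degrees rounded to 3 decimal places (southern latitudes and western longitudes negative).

Angular distance δ = d/R = 7040.8 / 6378.137 = 1.103896 rad.
Converting: φ₁ = 0.256738 rad, θ = 0.038397 rad.
Applying the spherical law of cosines for sides, sin φ₂ = sin φ₁ cos δ + cos φ₁ sin δ cos θ = 0.977360, so φ₂ = 77.785°.
For the longitude increment, Δλ = atan2( sin θ sin δ cos φ₁, cos δ − sin φ₁ sin φ₂ ) = atan2(0.033156, 0.201943) = 9.324°.
λ₂ = λ₁ + Δλ = 73.427°.

latitude 77.785°, longitude 73.427°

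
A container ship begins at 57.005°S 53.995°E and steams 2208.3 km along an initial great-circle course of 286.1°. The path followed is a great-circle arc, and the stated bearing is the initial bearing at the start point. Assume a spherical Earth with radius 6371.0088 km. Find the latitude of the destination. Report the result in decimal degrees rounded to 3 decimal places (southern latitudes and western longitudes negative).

latitude -47.522°

δ = 2208.3/6371.0088 = 0.346617 rad (19.8597°).
Converting: φ₁ = -0.994925 rad, θ = 4.993387 rad.
Destination latitude: φ₂ = arcsin( sin φ₁ cos δ + cos φ₁ sin δ cos θ ) = arcsin(-0.737534) = -47.522°.
For the longitude increment, Δλ = atan2( sin θ sin δ cos φ₁, cos δ − sin φ₁ sin φ₂ ) = atan2(-0.177743, 0.321944) = -28.903°.
Hence λ₂ = 53.995° + -28.903° = 25.092°.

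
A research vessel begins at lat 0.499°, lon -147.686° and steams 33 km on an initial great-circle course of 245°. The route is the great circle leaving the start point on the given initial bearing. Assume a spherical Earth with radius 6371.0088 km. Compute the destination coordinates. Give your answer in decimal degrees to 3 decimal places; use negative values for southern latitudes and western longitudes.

latitude 0.374°, longitude -147.955°

Central angle δ = d/R = 0.005180 rad.
Converting: φ₁ = 0.008709 rad, θ = 4.276057 rad.
sin φ₂ = sin φ₁ cos δ + cos φ₁ sin δ cos θ = (0.008709)(0.999987) + (0.999962)(0.005180)(-0.422618) = 0.006520
φ₂ = asin(0.006520) = 0.006520 rad = 0.374°.
For the longitude increment, Δλ = atan2( sin θ sin δ cos φ₁, cos δ − sin φ₁ sin φ₂ ) = atan2(-0.004694, 0.999930) = -0.269°.
Hence λ₂ = -147.686° + -0.269° = -147.955°.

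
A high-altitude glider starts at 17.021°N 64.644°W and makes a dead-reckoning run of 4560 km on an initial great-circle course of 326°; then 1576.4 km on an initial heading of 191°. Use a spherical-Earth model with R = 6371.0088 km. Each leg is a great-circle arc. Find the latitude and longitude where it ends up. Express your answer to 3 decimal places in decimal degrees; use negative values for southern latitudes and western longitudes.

latitude 33.853°, longitude -100.996°

Apply the spherical direct solution leg by leg, carrying full precision between legs.
Leg 1: from (17.021°, -64.644°), δ = 4560/6371.0088 = 0.715742 rad, θ = 326° → φ = 47.822°, λ = -97.770°.
Leg 2: from (47.822°, -97.770°), δ = 1576.4/6371.0088 = 0.247433 rad, θ = 191° → φ = 33.853°, λ = -100.996°.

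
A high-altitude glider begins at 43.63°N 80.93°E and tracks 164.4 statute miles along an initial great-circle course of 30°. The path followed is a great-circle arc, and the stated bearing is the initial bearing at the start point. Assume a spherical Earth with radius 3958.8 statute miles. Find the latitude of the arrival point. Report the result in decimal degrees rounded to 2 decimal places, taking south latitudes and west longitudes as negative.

latitude 45.68°

Angular distance δ = d/R = 164.4 / 3958.8 = 0.041528 rad.
Converting: φ₁ = 0.761487 rad, θ = 0.523599 rad.
Applying the spherical law of cosines for sides, sin φ₂ = sin φ₁ cos δ + cos φ₁ sin δ cos θ = 0.715427, so φ₂ = 45.68°.
Then Δλ = atan2(0.015025, 0.505494) = 0.029714 rad, from sin θ sin δ cos φ₁ over cos δ − sin φ₁ sin φ₂.
λ₂ = 80.93° + 1.70° = 82.63°.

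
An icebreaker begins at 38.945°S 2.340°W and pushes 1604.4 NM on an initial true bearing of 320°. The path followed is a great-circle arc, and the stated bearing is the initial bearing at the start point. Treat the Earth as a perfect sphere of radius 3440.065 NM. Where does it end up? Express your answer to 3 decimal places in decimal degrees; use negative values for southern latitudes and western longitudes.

latitude -17.070°, longitude -19.939°

Central angle δ = d/R = 0.466387 rad.
Converting: φ₁ = -0.679718 rad, θ = 5.585054 rad.
Applying the spherical law of cosines for sides, sin φ₂ = sin φ₁ cos δ + cos φ₁ sin δ cos θ = -0.293537, so φ₂ = -17.070°.
Then Δλ = atan2(-0.224798, 0.708689) = -0.307164 rad, from sin θ sin δ cos φ₁ over cos δ − sin φ₁ sin φ₂.
Hence λ₂ = -2.340° + -17.599° = -19.939°.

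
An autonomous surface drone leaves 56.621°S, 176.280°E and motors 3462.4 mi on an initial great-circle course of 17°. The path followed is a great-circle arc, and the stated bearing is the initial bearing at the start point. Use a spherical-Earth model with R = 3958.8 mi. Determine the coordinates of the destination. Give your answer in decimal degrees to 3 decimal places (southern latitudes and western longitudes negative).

latitude -7.575°, longitude -170.640°

Angular distance δ = d/R = 3462.4 / 3958.8 = 0.874608 rad.
Start latitude φ₁ = -0.988223 rad; initial bearing θ = 0.296706 rad.
Destination latitude: φ₂ = arcsin( sin φ₁ cos δ + cos φ₁ sin δ cos θ ) = arcsin(-0.131816) = -7.575°.
Then Δλ = atan2(0.123423, 0.531225) = 0.228287 rad, from sin θ sin δ cos φ₁ over cos δ − sin φ₁ sin φ₂.
λ₂ = 176.280° + 13.080° = 189.360°, normalized to (−180°, 180°] → -170.640°.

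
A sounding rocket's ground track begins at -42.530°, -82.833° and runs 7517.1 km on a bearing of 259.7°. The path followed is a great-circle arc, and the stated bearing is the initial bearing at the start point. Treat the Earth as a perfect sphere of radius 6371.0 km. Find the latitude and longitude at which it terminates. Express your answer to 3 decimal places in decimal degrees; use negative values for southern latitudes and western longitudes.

latitude -22.296°, longitude -162.306°

Central angle δ = d/R = 1.179893 rad.
With φ₁ = -42.530° = -0.742289 rad and θ = 259.7° = 4.532620 rad:
Destination latitude: φ₂ = arcsin( sin φ₁ cos δ + cos φ₁ sin δ cos θ ) = arcsin(-0.379387) = -22.296°.
Δλ = atan2( sin θ sin δ cos φ₁ , cos δ − sin φ₁ sin φ₂ ) = atan2(-0.670354, 0.124567) = -1.387069 rad = -79.473°.
λ₂ = λ₁ + Δλ = -162.306°.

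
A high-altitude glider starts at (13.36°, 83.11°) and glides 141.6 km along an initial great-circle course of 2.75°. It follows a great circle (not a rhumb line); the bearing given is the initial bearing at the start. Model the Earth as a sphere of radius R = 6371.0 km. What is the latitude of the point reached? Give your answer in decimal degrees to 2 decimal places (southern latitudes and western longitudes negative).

latitude 14.63°

Angular distance δ = d/R = 141.6 / 6371 = 0.022226 rad.
Converting: φ₁ = 0.233176 rad, θ = 0.047997 rad.
sin φ₂ = sin φ₁ cos δ + cos φ₁ sin δ cos θ = (0.231069)(0.999753) + (0.972937)(0.022224)(0.998848) = 0.252609
φ₂ = asin(0.252609) = 0.255376 rad = 14.63°.
Then Δλ = atan2(0.001037, 0.941383) = 0.001102 rad, from sin θ sin δ cos φ₁ over cos δ − sin φ₁ sin φ₂.
λ₂ = 83.11° + 0.06° = 83.17°.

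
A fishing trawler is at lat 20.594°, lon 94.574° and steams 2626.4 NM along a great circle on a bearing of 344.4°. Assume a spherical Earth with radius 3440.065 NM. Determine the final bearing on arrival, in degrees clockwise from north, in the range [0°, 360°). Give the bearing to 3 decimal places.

The arc subtends δ = 2626.4/3440.065 = 0.763474 rad at the centre.
Converting: φ₁ = 0.359433 rad, θ = 6.010914 rad.
sin φ₂ = sin φ₁ cos δ + cos φ₁ sin δ cos θ = (0.351744)(0.722438) + (0.936096)(0.691435)(0.963163) = 0.877520
φ₂ = asin(0.877520) = 1.070666 rad = 61.345°.
For the longitude increment, Δλ = atan2( sin θ sin δ cos φ₁, cos δ − sin φ₁ sin φ₂ ) = atan2(-0.174058, 0.413776) = -22.814°.
λ₂ = 94.574° + -22.814° = 71.760°.
The forward bearing on arrival equals the back-azimuth from the destination plus 180°.
Back-azimuth from P₂ (61.345°, 71.760°) to P₁ (20.594°, 94.574°), with Δλ' = λ₁ − λ₂ = 22.814°: atan2( sin Δλ' cos φ₁ , cos φ₂ sin φ₁ − sin φ₂ cos φ₁ cos Δλ' ) = 148.335°.
Final bearing = (148.335° + 180°) mod 360° = 328.335°.

final bearing 328.335°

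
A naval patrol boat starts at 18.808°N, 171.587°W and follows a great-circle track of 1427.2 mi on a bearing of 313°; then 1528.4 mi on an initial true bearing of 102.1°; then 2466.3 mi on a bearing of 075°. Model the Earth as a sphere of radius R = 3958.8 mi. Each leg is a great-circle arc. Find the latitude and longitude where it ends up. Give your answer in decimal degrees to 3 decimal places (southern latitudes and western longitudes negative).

latitude 28.733°, longitude -125.315°

Apply the spherical direct solution leg by leg, carrying full precision between legs.
Leg 1: from (18.808°, -171.587°), δ = 1427.2/3958.8 = 0.360513 rad, θ = 313° → φ = 31.965°, λ = 170.709°.
Leg 2: from (31.965°, 170.709°), δ = 1528.4/3958.8 = 0.386077 rad, θ = 102.1° → φ = 25.054°, λ = -165.310°.
Leg 3: from (25.054°, -165.310°), δ = 2466.3/3958.8 = 0.622992 rad, θ = 75° → φ = 28.733°, λ = -125.315°.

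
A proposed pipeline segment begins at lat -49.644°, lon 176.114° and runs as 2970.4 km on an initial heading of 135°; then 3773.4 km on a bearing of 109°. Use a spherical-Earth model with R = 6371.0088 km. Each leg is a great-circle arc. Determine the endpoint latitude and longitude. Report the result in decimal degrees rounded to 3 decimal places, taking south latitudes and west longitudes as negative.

Apply the spherical direct solution leg by leg, carrying full precision between legs.
Leg 1: from (-49.644°, 176.114°), δ = 2970.4/6371.0088 = 0.466237 rad, θ = 135° → φ = -62.440°, λ = -140.492°.
Leg 2: from (-62.440°, -140.492°), δ = 3773.4/6371.0088 = 0.592277 rad, θ = 109° → φ = -55.047°, λ = -73.371°.

latitude -55.047°, longitude -73.371°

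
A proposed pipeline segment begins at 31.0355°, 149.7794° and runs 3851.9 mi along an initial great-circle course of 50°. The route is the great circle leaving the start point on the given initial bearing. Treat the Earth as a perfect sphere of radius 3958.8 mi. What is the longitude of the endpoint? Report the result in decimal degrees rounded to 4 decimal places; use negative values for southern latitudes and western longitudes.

longitude -138.4323°

Angular distance δ = d/R = 3851.9 / 3958.8 = 0.972997 rad.
With φ₁ = 31.0355° = 0.541672 rad and θ = 50° = 0.872665 rad:
Destination latitude: φ₂ = arcsin( sin φ₁ cos δ + cos φ₁ sin δ cos θ ) = arcsin(0.745430) = 48.1960°.
Δλ = atan2( sin θ sin δ cos φ₁ , cos δ − sin φ₁ sin φ₂ ) = atan2(0.542551, 0.178505) = 1.252942 rad = 71.7883°.
λ₂ = 149.7794° + 71.7883° = 221.5677°, normalized to (−180°, 180°] → -138.4323°.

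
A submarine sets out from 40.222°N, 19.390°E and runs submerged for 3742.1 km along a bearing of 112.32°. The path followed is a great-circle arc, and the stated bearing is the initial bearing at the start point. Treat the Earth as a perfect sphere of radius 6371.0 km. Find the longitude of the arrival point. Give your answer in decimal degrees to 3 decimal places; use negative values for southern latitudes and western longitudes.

longitude 52.994°

Angular distance δ = d/R = 3742.1 / 6371 = 0.587365 rad.
Converting: φ₁ = 0.702006 rad, θ = 1.960354 rad.
Destination latitude: φ₂ = arcsin( sin φ₁ cos δ + cos φ₁ sin δ cos θ ) = arcsin(0.376828) = 22.137°.
Δλ = atan2( sin θ sin δ cos φ₁ , cos δ − sin φ₁ sin φ₂ ) = atan2(0.391432, 0.589067) = 0.586498 rad = 33.604°.
Hence λ₂ = 19.390° + 33.604° = 52.994°.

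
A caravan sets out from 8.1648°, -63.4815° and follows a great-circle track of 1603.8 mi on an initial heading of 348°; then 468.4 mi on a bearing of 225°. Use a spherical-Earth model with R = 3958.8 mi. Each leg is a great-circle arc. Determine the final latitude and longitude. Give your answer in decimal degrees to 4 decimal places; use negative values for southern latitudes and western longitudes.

Apply the spherical direct solution leg by leg, carrying full precision between legs.
Leg 1: from (8.1648°, -63.4815°), δ = 1603.8/3958.8 = 0.405123 rad, θ = 348° → φ = 30.8062°, λ = -68.9562°.
Leg 2: from (30.8062°, -68.9562°), δ = 468.4/3958.8 = 0.118319 rad, θ = 225° → φ = 25.9039°, λ = -74.2804°.

latitude 25.9039°, longitude -74.2804°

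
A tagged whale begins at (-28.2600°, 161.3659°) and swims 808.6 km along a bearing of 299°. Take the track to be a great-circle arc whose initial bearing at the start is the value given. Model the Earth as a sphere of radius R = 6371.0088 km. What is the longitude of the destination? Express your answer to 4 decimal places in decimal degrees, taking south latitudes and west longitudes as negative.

longitude 154.3746°

δ = 808.6/6371.0088 = 0.126919 rad (7.2719°).
With φ₁ = -28.2600° = -0.493230 rad and θ = 299° = 5.218534 rad:
Destination latitude: φ₂ = arcsin( sin φ₁ cos δ + cos φ₁ sin δ cos θ ) = arcsin(-0.415613) = -24.5579°.
Then Δλ = atan2(-0.097512, 0.795175) = -0.122021 rad, from sin θ sin δ cos φ₁ over cos δ − sin φ₁ sin φ₂.
λ₂ = λ₁ + Δλ = 154.3746°.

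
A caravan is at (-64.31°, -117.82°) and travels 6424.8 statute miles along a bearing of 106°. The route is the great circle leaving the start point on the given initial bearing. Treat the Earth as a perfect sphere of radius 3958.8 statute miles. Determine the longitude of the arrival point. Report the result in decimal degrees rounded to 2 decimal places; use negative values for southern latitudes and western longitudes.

δ = 6424.8/3958.8 = 1.622916 rad (92.9862°).
Start latitude φ₁ = -1.122421 rad; initial bearing θ = 1.850049 rad.
Applying the spherical law of cosines for sides, sin φ₂ = sin φ₁ cos δ + cos φ₁ sin δ cos θ = -0.072380, so φ₂ = -4.15°.
For the longitude increment, Δλ = atan2( sin θ sin δ cos φ₁, cos δ − sin φ₁ sin φ₂ ) = atan2(0.416143, -0.117322) = 105.74°.
λ₂ = λ₁ + Δλ = -12.08°.

longitude -12.08°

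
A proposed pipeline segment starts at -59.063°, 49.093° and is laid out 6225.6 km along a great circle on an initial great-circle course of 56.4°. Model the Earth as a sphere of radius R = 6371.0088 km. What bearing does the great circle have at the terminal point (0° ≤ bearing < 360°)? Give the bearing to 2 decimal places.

Central angle δ = d/R = 0.977176 rad.
Start latitude φ₁ = -1.030844 rad; initial bearing θ = 0.984366 rad.
Applying the spherical law of cosines for sides, sin φ₂ = sin φ₁ cos δ + cos φ₁ sin δ cos θ = -0.243961, so φ₂ = -14.120°.
For the longitude increment, Δλ = atan2( sin θ sin δ cos φ₁, cos δ − sin φ₁ sin φ₂ ) = atan2(0.354945, 0.350112) = 45.393°.
Hence λ₂ = 49.093° + 45.393° = 94.486°.
The forward bearing on arrival equals the back-azimuth from the destination plus 180°.
Back-azimuth from P₂ (-14.12°, 94.49°) to P₁ (-59.06°, 49.09°), with Δλ' = λ₁ − λ₂ = -45.39°: atan2( sin Δλ' cos φ₁ , cos φ₂ sin φ₁ − sin φ₂ cos φ₁ cos Δλ' ) = 206.20°.
Final bearing = (206.20° + 180°) mod 360° = 26.20°.

final bearing 26.20°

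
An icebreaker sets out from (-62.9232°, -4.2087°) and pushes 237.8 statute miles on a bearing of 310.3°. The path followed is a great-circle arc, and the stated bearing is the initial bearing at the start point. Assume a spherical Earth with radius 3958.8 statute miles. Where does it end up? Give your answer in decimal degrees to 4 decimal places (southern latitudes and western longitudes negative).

latitude -60.5887°, longitude -9.5584°

The arc subtends δ = 237.8/3958.8 = 0.060069 rad at the centre.
Start latitude φ₁ = -1.098217 rad; initial bearing θ = 5.415757 rad.
Destination latitude: φ₂ = arcsin( sin φ₁ cos δ + cos φ₁ sin δ cos θ ) = arcsin(-0.871117) = -60.5887°.
For the longitude increment, Δλ = atan2( sin θ sin δ cos φ₁, cos δ − sin φ₁ sin φ₂ ) = atan2(-0.020841, 0.222556) = -5.3497°.
Hence λ₂ = -4.2087° + -5.3497° = -9.5584°.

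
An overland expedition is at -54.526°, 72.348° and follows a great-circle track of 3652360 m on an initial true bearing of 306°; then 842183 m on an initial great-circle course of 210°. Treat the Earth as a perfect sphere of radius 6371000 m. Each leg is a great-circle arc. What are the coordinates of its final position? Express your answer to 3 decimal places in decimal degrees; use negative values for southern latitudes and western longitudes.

latitude -36.421°, longitude 37.226°

Apply the spherical direct solution leg by leg, carrying full precision between legs.
Leg 1: from (-54.526°, 72.348°), δ = 3652360/6371000 = 0.573279 rad, θ = 306° → φ = -29.945°, λ = 41.923°.
Leg 2: from (-29.945°, 41.923°), δ = 842183/6371000 = 0.132190 rad, θ = 210° → φ = -36.421°, λ = 37.226°.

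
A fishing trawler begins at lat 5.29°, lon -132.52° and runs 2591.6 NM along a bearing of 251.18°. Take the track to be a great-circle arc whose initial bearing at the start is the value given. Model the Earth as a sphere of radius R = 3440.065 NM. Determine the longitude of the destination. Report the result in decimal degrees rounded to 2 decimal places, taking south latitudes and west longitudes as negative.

longitude -173.45°

Central angle δ = d/R = 0.753358 rad.
Converting: φ₁ = 0.092328 rad, θ = 4.383918 rad.
sin φ₂ = sin φ₁ cos δ + cos φ₁ sin δ cos θ = (0.092197)(0.729396) + (0.995741)(0.684092)(-0.322596) = -0.152497
φ₂ = asin(-0.152497) = -0.153095 rad = -8.77°.
Then Δλ = atan2(-0.644760, 0.743456) = -0.714422 rad, from sin θ sin δ cos φ₁ over cos δ − sin φ₁ sin φ₂.
Hence λ₂ = -132.52° + -40.93° = -173.45°.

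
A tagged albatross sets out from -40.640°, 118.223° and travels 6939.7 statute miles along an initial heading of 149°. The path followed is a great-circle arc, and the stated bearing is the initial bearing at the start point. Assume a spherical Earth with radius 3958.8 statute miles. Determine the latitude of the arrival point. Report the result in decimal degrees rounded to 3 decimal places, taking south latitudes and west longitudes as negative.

δ = 6939.7/3958.8 = 1.752981 rad (100.4384°).
With φ₁ = -40.640° = -0.709302 rad and θ = 149° = 2.600541 rad:
Applying the spherical law of cosines for sides, sin φ₂ = sin φ₁ cos δ + cos φ₁ sin δ cos θ = -0.521666, so φ₂ = -31.444°.
Δλ = atan2( sin θ sin δ cos φ₁ , cos δ − sin φ₁ sin φ₂ ) = atan2(0.384352, -0.520942) = 2.505944 rad = 143.580°.
λ₂ = 118.223° + 143.580° = 261.803°, normalized to (−180°, 180°] → -98.197°.

latitude -31.444°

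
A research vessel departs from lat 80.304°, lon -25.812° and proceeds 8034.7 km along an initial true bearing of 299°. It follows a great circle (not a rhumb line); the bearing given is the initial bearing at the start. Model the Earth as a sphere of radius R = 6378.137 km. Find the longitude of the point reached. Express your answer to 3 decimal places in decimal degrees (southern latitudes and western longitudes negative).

longitude -141.661°

The arc subtends δ = 8034.7/6378.137 = 1.259725 rad at the centre.
Converting: φ₁ = 1.401569 rad, θ = 5.218534 rad.
Applying the spherical law of cosines for sides, sin φ₂ = sin φ₁ cos δ + cos φ₁ sin δ cos θ = 0.379439, so φ₂ = 22.299°.
Then Δλ = atan2(-0.140234, -0.067941) = -2.021951 rad, from sin θ sin δ cos φ₁ over cos δ − sin φ₁ sin φ₂.
Hence λ₂ = -25.812° + -115.849° = -141.661°.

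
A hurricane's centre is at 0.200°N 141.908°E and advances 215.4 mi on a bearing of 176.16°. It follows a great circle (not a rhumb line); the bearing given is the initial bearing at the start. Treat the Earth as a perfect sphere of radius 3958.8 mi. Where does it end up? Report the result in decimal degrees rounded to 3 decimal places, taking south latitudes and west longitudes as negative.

latitude -2.910°, longitude 142.117°

Angular distance δ = d/R = 215.4 / 3958.8 = 0.054410 rad.
Start latitude φ₁ = 0.003491 rad; initial bearing θ = 3.074572 rad.
Applying the spherical law of cosines for sides, sin φ₂ = sin φ₁ cos δ + cos φ₁ sin δ cos θ = -0.050776, so φ₂ = -2.910°.
Then Δλ = atan2(0.003642, 0.998697) = 0.003647 rad, from sin θ sin δ cos φ₁ over cos δ − sin φ₁ sin φ₂.
Hence λ₂ = 141.908° + 0.209° = 142.117°.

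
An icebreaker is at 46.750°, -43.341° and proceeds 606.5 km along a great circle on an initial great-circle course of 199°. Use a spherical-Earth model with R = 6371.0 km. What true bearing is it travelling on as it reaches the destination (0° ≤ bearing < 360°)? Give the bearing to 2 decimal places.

Angular distance δ = d/R = 606.5 / 6371 = 0.095197 rad.
With φ₁ = 46.750° = 0.815941 rad and θ = 199° = 3.473205 rad:
Applying the spherical law of cosines for sides, sin φ₂ = sin φ₁ cos δ + cos φ₁ sin δ cos θ = 0.663492, so φ₂ = 41.567°.
Then Δλ = atan2(-0.021204, 0.512204) = -0.041374 rad, from sin θ sin δ cos φ₁ over cos δ − sin φ₁ sin φ₂.
λ₂ = -43.341° + -2.371° = -45.712°.
The forward bearing on arrival equals the back-azimuth from the destination plus 180°.
Back-azimuth from P₂ (41.57°, -45.71°) to P₁ (46.75°, -43.34°), with Δλ' = λ₁ − λ₂ = 2.37°: atan2( sin Δλ' cos φ₁ , cos φ₂ sin φ₁ − sin φ₂ cos φ₁ cos Δλ' ) = 17.35°.
Final bearing = (17.35° + 180°) mod 360° = 197.35°.

final bearing 197.35°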